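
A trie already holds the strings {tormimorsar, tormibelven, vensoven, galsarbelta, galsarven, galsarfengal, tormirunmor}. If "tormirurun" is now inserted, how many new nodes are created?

Walking "tormirurun" from the root, the first 7 characters ("tormiru") follow existing edges; "r" is the first miss.
So 10 − 7 = 3 new nodes.

3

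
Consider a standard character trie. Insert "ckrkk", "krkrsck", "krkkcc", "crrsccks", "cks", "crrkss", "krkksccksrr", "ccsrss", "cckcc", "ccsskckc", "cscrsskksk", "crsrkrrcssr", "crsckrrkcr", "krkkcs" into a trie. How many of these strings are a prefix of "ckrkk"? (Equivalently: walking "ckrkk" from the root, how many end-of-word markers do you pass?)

1

Check each prefix of "ckrkk" against the stored set — each match is an end-marker on the path.
Prefixes of the query that are stored words: "ckrkk"
Count: 1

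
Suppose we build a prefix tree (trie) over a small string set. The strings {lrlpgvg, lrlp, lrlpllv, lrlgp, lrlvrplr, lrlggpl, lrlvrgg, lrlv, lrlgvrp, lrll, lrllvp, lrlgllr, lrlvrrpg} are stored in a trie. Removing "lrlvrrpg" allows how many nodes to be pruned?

A node on "lrlvrrpg"'s path can go only if nothing else ends at it or branches off below it.
The suffix "rpg" (3 nodes) is used only by "lrlvrrpg"; the node for "lrlvr" still has the child "p", so pruning stops there.
Nodes removed: 3

3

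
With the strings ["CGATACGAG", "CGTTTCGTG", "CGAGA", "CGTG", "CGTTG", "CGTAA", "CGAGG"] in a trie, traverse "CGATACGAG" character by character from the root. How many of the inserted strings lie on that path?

Traverse "CGATACGAG" character by character; count nodes along the way that are marked as word ends.
Prefixes of the query that are stored words: "CGATACGAG"
Count: 1

1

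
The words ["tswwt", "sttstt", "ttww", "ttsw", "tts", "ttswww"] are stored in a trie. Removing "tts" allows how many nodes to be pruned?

0

Walk "tts" from the leaf back toward the root, removing each node that no remaining word uses.
Every node on "tts" is still needed (e.g. by "ttsw"), so nothing is freed.
Nodes removed: 0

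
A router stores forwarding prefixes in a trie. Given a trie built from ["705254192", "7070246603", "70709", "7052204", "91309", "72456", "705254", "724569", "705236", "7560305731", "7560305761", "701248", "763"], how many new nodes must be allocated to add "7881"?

"7" is already a path in the trie; the remaining "881" must be added.
Each of the 3 remaining characters creates one node.

3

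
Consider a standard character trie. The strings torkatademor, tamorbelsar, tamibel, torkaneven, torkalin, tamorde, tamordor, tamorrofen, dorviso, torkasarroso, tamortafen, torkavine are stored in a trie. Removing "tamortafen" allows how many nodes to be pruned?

5

A node on "tamortafen"'s path can go only if nothing else ends at it or branches off below it.
The suffix "tafen" (5 nodes) is used only by "tamortafen"; the node for "tamor" still has the child "b", so pruning stops there.
Nodes removed: 5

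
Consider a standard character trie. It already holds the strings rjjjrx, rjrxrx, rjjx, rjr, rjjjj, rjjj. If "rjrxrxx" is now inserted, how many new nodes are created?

Walking "rjrxrxx" from the root, the first 6 characters ("rjrxrx") follow existing edges; "x" is the first miss.
So 7 − 6 = 1 new nodes.

1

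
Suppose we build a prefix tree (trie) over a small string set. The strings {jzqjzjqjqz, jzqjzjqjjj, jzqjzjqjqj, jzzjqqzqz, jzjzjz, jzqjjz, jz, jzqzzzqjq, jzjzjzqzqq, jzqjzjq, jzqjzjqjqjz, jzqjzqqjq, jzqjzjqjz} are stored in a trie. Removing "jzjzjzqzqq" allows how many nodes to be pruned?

Walk "jzjzjzqzqq" from the leaf back toward the root, removing each node that no remaining word uses.
The suffix "qzqq" (4 nodes) is used only by "jzjzjzqzqq"; "jzjzjz" is itself a stored word, so pruning stops there.
Nodes removed: 4

4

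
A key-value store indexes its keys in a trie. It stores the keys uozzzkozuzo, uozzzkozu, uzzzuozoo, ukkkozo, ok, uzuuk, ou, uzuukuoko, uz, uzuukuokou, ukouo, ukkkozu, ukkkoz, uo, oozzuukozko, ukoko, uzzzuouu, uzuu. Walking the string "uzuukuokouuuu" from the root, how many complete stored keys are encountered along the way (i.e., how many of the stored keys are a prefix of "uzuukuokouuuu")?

Walk "uzuukuokouuuu" from the root; an end-of-word marker is hit whenever a stored word is a prefix of "uzuukuokouuuu".
Prefixes of the query that are stored words: "uz", "uzuu", "uzuuk", "uzuukuoko", "uzuukuokou"
Count: 5

5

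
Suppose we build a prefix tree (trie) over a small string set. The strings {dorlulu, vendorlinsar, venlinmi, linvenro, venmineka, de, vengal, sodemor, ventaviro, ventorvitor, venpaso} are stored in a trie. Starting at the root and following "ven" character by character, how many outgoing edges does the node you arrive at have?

Follow the path "ven" to its node, then look at its outgoing edges.
Distinct next characters after "ven": d, g, l, m, p, t.
That node has 6 child edges.

6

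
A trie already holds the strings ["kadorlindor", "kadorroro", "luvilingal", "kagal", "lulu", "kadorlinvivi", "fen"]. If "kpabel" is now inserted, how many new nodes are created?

The longest prefix of "kpabel" already in the trie is "k" (length 1).
New nodes needed: |"kpabel"| − 1 = 6 − 1 = 5.

5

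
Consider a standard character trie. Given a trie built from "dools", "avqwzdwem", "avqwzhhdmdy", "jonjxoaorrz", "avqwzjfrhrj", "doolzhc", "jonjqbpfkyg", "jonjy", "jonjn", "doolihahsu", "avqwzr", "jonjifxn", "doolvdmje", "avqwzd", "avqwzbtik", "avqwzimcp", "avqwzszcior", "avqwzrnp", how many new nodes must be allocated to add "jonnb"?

"jon" is already a path in the trie; the remaining "nb" must be added.
So 5 − 3 = 2 new nodes.

2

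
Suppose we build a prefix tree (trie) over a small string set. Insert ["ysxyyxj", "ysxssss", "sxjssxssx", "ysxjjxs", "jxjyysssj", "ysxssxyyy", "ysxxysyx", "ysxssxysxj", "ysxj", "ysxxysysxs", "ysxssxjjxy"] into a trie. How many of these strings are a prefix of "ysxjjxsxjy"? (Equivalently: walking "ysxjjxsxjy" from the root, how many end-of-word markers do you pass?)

Walk "ysxjjxsxjy" from the root; an end-of-word marker is hit whenever a stored word is a prefix of "ysxjjxsxjy".
Prefixes of the query that are stored words: "ysxj", "ysxjjxs"
Count: 2

2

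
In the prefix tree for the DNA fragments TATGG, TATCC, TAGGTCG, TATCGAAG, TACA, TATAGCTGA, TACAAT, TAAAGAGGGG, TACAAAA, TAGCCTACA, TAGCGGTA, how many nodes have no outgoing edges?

Leaves are exactly the stored words that no other stored word extends.
Those words: "TAAAGAGGGG", "TACAAAA", "TACAAT", "TAGCCTACA", "TAGCGGTA", "TAGGTCG", "TATAGCTGA", "TATCC", "TATCGAAG", "TATGG"
Leaf count: 10

10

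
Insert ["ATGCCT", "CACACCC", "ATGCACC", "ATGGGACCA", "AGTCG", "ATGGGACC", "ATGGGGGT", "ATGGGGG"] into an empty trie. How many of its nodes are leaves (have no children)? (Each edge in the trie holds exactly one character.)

Leaves are exactly the stored words that no other stored word extends.
Those words: "AGTCG", "ATGCACC", "ATGCCT", "ATGGGACCA", "ATGGGGGT", "CACACCC"
Leaf count: 6

6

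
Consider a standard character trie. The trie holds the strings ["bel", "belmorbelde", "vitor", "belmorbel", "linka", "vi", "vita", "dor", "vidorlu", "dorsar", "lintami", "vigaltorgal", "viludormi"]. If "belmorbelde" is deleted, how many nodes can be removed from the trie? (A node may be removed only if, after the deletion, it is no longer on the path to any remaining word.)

2

A node on "belmorbelde"'s path can go only if nothing else ends at it or branches off below it.
The suffix "de" (2 nodes) is used only by "belmorbelde"; "belmorbel" is itself a stored word, so pruning stops there.
Nodes removed: 2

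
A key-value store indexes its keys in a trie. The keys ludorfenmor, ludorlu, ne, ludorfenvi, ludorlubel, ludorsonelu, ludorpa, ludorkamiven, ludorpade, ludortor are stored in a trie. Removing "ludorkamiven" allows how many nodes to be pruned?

7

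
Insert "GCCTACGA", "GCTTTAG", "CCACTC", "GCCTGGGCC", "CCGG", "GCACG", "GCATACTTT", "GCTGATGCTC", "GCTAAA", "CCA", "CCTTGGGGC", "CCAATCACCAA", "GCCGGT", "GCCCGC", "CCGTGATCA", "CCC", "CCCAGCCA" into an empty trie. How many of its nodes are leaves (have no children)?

15

Leaves are exactly the stored words that no other stored word extends.
Those words: "CCAATCACCAA", "CCACTC", "CCCAGCCA", "CCGG", "CCGTGATCA", "CCTTGGGGC", "GCACG", "GCATACTTT", "GCCCGC", "GCCGGT", "GCCTACGA", "GCCTGGGCC", "GCTAAA", "GCTGATGCTC", "GCTTTAG"
Leaf count: 15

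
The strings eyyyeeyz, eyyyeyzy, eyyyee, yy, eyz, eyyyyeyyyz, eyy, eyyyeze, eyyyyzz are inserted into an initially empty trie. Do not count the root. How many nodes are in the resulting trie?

For each word, the new-node count is its length minus the longest prefix already in the trie:
  "eyyyeeyz" → 8 new (e, y, y, y, e, e, y, z)
  "eyyyeyzy" → prefix "eyyye" already present; 3 new (y, z, y)
  "eyyyee" → prefix "eyyyee" already present; 0 new (none)
  "yy" → 2 new (y, y)
  "eyz" → prefix "ey" already present; 1 new (z)
  "eyyyyeyyyz" → prefix "eyyy" already present; 6 new (y, e, y, y, y, z)
  "eyy" → prefix "eyy" already present; 0 new (none)
  "eyyyeze" → prefix "eyyye" already present; 2 new (z, e)
  "eyyyyzz" → prefix "eyyyy" already present; 2 new (z, z)
Total nodes = 8 + 3 + 0 + 2 + 1 + 6 + 0 + 2 + 2 = 24

24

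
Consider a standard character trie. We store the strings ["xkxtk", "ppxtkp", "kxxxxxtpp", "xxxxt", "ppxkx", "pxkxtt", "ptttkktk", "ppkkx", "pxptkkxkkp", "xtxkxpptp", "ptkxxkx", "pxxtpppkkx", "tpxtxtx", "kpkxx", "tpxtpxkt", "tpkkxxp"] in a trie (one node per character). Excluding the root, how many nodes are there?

90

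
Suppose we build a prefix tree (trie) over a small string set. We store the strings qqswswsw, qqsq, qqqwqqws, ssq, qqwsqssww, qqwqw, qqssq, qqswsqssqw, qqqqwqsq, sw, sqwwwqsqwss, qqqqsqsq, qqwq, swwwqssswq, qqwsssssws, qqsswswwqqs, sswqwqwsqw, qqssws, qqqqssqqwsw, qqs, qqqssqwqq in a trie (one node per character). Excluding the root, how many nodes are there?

For each word, the new-node count is its length minus the longest prefix already in the trie:
  "qqswswsw" → 8 new (q, q, s, w, s, w, s, w)
  "qqsq" → prefix "qqs" already present; 1 new (q)
  "qqqwqqws" → prefix "qq" already present; 6 new (q, w, q, q, w, s)
  "ssq" → 3 new (s, s, q)
  "qqwsqssww" → prefix "qq" already present; 7 new (w, s, q, s, s, w, w)
  "qqwqw" → prefix "qqw" already present; 2 new (q, w)
  "qqssq" → prefix "qqs" already present; 2 new (s, q)
  "qqswsqssqw" → prefix "qqsws" already present; 5 new (q, s, s, q, w)
  "qqqqwqsq" → prefix "qqq" already present; 5 new (q, w, q, s, q)
  "sw" → prefix "s" already present; 1 new (w)
  "sqwwwqsqwss" → prefix "s" already present; 10 new (q, w, w, w, q, s, q, w, s, s)
  "qqqqsqsq" → prefix "qqqq" already present; 4 new (s, q, s, q)
  "qqwq" → prefix "qqwq" already present; 0 new (none)
  "swwwqssswq" → prefix "sw" already present; 8 new (w, w, q, s, s, s, w, q)
  "qqwsssssws" → prefix "qqws" already present; 6 new (s, s, s, s, w, s)
  "qqsswswwqqs" → prefix "qqss" already present; 7 new (w, s, w, w, q, q, s)
  "sswqwqwsqw" → prefix "ss" already present; 8 new (w, q, w, q, w, s, q, w)
  "qqssws" → prefix "qqssws" already present; 0 new (none)
  "qqqqssqqwsw" → prefix "qqqqs" already present; 6 new (s, q, q, w, s, w)
  "qqs" → prefix "qqs" already present; 0 new (none)
  "qqqssqwqq" → prefix "qqq" already present; 6 new (s, s, q, w, q, q)
Total nodes = 8 + 1 + 6 + 3 + 7 + 2 + 2 + 5 + 5 + 1 + 10 + 4 + 0 + 8 + 6 + 7 + 8 + 0 + 6 + 0 + 6 = 95

95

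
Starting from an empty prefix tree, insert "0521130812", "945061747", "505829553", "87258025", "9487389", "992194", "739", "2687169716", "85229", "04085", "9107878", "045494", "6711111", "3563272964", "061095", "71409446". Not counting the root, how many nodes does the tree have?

106

For each word, the new-node count is its length minus the longest prefix already in the trie:
  "0521130812" → 10 new (0, 5, 2, 1, 1, 3, 0, 8, 1, 2)
  "945061747" → 9 new (9, 4, 5, 0, 6, 1, 7, 4, 7)
  "505829553" → 9 new (5, 0, 5, 8, 2, 9, 5, 5, 3)
  "87258025" → 8 new (8, 7, 2, 5, 8, 0, 2, 5)
  "9487389" → prefix "94" already present; 5 new (8, 7, 3, 8, 9)
  "992194" → prefix "9" already present; 5 new (9, 2, 1, 9, 4)
  "739" → 3 new (7, 3, 9)
  "2687169716" → 10 new (2, 6, 8, 7, 1, 6, 9, 7, 1, 6)
  "85229" → prefix "8" already present; 4 new (5, 2, 2, 9)
  "04085" → prefix "0" already present; 4 new (4, 0, 8, 5)
  "9107878" → prefix "9" already present; 6 new (1, 0, 7, 8, 7, 8)
  "045494" → prefix "04" already present; 4 new (5, 4, 9, 4)
  "6711111" → 7 new (6, 7, 1, 1, 1, 1, 1)
  "3563272964" → 10 new (3, 5, 6, 3, 2, 7, 2, 9, 6, 4)
  "061095" → prefix "0" already present; 5 new (6, 1, 0, 9, 5)
  "71409446" → prefix "7" already present; 7 new (1, 4, 0, 9, 4, 4, 6)
Total nodes = 10 + 9 + 9 + 8 + 5 + 5 + 3 + 10 + 4 + 4 + 6 + 4 + 7 + 10 + 5 + 7 = 106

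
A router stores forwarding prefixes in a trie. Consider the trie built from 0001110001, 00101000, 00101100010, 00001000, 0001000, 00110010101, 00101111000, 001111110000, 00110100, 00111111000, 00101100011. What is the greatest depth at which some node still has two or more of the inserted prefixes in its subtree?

11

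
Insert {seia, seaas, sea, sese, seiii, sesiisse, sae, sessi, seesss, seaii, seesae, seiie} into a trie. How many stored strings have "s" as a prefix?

12

Traverse to the node for "s", then collect every word in that subtree.
Words under "s": sae, sea, seaas, seaii, seesae, seesss, seia, seiie, seiii, sese, sesiisse, sessi
Count: 12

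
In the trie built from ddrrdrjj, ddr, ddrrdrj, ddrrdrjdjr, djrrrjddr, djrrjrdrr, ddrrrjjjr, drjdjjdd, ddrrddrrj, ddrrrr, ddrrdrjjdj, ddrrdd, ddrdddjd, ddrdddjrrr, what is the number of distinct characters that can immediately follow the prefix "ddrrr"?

2

The children of the "ddrrr" node are the distinct next characters among strings starting with "ddrrr".
Characters that immediately follow "ddrrr" among the stored strings: {j, r}.
That node has 2 child edges.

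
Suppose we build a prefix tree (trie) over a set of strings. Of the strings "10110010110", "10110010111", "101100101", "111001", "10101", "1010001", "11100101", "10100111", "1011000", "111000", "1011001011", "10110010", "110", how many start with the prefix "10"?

9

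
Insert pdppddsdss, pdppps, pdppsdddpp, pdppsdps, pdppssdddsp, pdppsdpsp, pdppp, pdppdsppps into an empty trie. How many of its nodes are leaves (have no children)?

A leaf is a node with no children — equivalently, the end of a word that is not a proper prefix of any other stored word.
Those words: "pdppddsdss", "pdppdsppps", "pdppps", "pdppsdddpp", "pdppsdpsp", "pdppssdddsp"
Leaf count: 6

6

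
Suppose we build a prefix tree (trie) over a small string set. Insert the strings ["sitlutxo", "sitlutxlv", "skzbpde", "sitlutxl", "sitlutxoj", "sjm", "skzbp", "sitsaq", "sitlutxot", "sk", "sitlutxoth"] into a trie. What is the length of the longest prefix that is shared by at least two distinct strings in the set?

9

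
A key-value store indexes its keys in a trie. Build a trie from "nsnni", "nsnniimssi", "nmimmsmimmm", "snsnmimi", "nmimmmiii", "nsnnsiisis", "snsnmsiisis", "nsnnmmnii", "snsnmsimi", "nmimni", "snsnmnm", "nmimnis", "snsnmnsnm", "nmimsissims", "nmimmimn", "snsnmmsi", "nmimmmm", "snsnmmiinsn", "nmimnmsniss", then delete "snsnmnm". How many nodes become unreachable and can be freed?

1

Walk "snsnmnm" from the leaf back toward the root, removing each node that no remaining word uses.
The suffix "m" (1 node) is used only by "snsnmnm"; the node for "snsnmn" still has the child "s", so pruning stops there.
Nodes removed: 1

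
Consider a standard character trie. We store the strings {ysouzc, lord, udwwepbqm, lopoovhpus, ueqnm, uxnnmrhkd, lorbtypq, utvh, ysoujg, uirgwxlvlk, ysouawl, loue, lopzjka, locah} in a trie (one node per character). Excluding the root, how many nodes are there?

70

Insert word by word; a character creates a node only if that edge doesn't already exist:
  "ysouzc" → 6 new (y, s, o, u, z, c)
  "lord" → 4 new (l, o, r, d)
  "udwwepbqm" → 9 new (u, d, w, w, e, p, b, q, m)
  "lopoovhpus" → prefix "lo" already present; 8 new (p, o, o, v, h, p, u, s)
  "ueqnm" → prefix "u" already present; 4 new (e, q, n, m)
  "uxnnmrhkd" → prefix "u" already present; 8 new (x, n, n, m, r, h, k, d)
  "lorbtypq" → prefix "lor" already present; 5 new (b, t, y, p, q)
  "utvh" → prefix "u" already present; 3 new (t, v, h)
  "ysoujg" → prefix "ysou" already present; 2 new (j, g)
  "uirgwxlvlk" → prefix "u" already present; 9 new (i, r, g, w, x, l, v, l, k)
  "ysouawl" → prefix "ysou" already present; 3 new (a, w, l)
  "loue" → prefix "lo" already present; 2 new (u, e)
  "lopzjka" → prefix "lop" already present; 4 new (z, j, k, a)
  "locah" → prefix "lo" already present; 3 new (c, a, h)
Total nodes = 6 + 4 + 9 + 8 + 4 + 8 + 5 + 3 + 2 + 9 + 3 + 2 + 4 + 3 = 70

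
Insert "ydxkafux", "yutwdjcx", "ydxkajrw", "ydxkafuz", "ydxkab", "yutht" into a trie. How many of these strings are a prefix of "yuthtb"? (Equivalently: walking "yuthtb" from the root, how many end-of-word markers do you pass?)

Traverse "yuthtb" character by character; count nodes along the way that are marked as word ends.
Prefixes of the query that are stored words: "yutht"
Count: 1

1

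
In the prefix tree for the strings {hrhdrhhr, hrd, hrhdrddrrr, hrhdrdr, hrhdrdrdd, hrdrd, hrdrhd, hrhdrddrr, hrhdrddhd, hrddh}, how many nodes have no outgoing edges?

7

A leaf is a node with no children — equivalently, the end of a word that is not a proper prefix of any other stored word.
Those words: "hrddh", "hrdrd", "hrdrhd", "hrhdrddhd", "hrhdrddrrr", "hrhdrdrdd", "hrhdrhhr"
Leaf count: 7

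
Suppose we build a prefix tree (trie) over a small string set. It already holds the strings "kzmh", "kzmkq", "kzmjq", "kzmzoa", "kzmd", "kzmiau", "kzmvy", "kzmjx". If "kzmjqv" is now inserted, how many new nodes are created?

1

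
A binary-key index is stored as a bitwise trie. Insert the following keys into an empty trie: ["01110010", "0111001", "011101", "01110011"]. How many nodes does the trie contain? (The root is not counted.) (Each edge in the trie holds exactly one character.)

Count nodes per top-level branch (shared prefixes stored once):
  '0'-branch (0111001, 01110010, 01110011, 011101): 10 nodes
Sum: 10

10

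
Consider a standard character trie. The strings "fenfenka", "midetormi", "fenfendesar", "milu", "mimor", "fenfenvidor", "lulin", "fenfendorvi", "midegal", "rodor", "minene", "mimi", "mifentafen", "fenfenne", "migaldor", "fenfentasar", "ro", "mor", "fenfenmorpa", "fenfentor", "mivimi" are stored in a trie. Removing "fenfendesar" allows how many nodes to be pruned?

4

A node on "fenfendesar"'s path can go only if nothing else ends at it or branches off below it.
The suffix "esar" (4 nodes) is used only by "fenfendesar"; the node for "fenfend" still has the child "o", so pruning stops there.
Nodes removed: 4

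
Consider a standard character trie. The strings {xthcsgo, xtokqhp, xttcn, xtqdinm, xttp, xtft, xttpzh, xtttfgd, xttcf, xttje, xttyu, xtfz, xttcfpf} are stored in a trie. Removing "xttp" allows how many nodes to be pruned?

0

Walk "xttp" from the leaf back toward the root, removing each node that no remaining word uses.
Every node on "xttp" is still needed (e.g. by "xttpzh"), so nothing is freed.
Nodes removed: 0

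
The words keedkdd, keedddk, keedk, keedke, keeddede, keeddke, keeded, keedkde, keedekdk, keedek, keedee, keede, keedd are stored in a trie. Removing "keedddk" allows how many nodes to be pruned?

2

After clearing the end-marker at "keedddk", prune upward until reaching a node still needed by another word.
The suffix "dk" (2 nodes) is used only by "keedddk"; the node for "keedd" still has the child "e", so pruning stops there.
Nodes removed: 2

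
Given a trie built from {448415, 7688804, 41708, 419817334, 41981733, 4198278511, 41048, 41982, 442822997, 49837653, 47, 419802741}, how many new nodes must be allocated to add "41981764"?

2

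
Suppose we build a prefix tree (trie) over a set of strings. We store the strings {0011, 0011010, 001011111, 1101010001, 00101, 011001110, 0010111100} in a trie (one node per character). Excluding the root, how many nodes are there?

For each word, the new-node count is its length minus the longest prefix already in the trie:
  "0011" → 4 new (0, 0, 1, 1)
  "0011010" → prefix "0011" already present; 3 new (0, 1, 0)
  "001011111" → prefix "001" already present; 6 new (0, 1, 1, 1, 1, 1)
  "1101010001" → 10 new (1, 1, 0, 1, 0, 1, 0, 0, 0, 1)
  "00101" → prefix "00101" already present; 0 new (none)
  "011001110" → prefix "0" already present; 8 new (1, 1, 0, 0, 1, 1, 1, 0)
  "0010111100" → prefix "00101111" already present; 2 new (0, 0)
Total nodes = 4 + 3 + 6 + 10 + 0 + 8 + 2 = 33

33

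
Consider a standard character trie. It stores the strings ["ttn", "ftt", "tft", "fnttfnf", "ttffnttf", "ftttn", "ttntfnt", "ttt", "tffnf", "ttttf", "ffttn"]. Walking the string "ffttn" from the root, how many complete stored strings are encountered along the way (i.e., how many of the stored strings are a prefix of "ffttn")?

Walk "ffttn" from the root; an end-of-word marker is hit whenever a stored word is a prefix of "ffttn".
Prefixes of the query that are stored words: "ffttn"
Count: 1

1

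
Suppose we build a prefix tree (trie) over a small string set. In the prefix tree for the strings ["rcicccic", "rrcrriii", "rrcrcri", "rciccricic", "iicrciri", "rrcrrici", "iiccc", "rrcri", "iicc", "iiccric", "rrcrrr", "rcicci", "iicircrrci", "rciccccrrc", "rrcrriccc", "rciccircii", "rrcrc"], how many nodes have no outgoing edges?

14

Leaves are exactly the stored words that no other stored word extends.
Those words: "iiccc", "iiccric", "iicircrrci", "iicrciri", "rciccccrrc", "rcicccic", "rciccircii", "rciccricic", "rrcrcri", "rrcri", "rrcrriccc", "rrcrrici", "rrcrriii", "rrcrrr"
Leaf count: 14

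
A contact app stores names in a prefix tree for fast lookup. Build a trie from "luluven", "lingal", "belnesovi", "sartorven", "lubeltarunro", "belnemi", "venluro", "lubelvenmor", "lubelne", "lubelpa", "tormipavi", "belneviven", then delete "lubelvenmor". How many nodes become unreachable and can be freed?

6

A node on "lubelvenmor"'s path can go only if nothing else ends at it or branches off below it.
The suffix "venmor" (6 nodes) is used only by "lubelvenmor"; the node for "lubel" still has the child "t", so pruning stops there.
Nodes removed: 6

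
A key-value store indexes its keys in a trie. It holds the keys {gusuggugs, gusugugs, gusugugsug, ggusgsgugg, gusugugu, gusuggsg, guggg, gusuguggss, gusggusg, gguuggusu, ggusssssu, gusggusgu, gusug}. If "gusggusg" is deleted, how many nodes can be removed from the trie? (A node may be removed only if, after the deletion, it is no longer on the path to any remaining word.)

After clearing the end-marker at "gusggusg", prune upward until reaching a node still needed by another word.
Every node on "gusggusg" is still needed (e.g. by "gusggusgu"), so nothing is freed.
Nodes removed: 0

0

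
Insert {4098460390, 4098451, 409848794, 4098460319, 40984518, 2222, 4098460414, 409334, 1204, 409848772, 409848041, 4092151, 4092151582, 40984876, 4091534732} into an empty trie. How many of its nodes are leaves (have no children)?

13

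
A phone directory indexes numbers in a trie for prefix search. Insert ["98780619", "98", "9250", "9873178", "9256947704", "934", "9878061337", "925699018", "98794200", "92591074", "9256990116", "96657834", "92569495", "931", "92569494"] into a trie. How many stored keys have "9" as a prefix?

Traverse to the node for "9", then collect every word in that subtree.
Matches: "9250", "9256947704", "92569494", "92569495", "9256990116", "925699018", "92591074", "931", "934", "96657834", "98", "9873178", "9878061337", "98780619", "98794200"
Count: 15

15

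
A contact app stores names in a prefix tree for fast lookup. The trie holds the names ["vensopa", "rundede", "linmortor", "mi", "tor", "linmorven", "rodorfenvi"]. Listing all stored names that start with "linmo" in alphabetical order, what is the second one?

linmorven

Words with prefix "linmo", in lexicographic order: "linmortor", "linmorven"
The 2nd is linmorven.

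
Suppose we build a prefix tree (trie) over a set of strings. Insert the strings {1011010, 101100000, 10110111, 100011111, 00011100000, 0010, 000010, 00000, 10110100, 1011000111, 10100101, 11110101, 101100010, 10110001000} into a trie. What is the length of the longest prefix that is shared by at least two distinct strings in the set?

9

Look for the deepest trie node that still has at least two words in its subtree.
e.g. "101100010" and "10110001000" share the prefix "101100010" of length 9; no pair shares a longer one.
Longest shared-prefix length: 9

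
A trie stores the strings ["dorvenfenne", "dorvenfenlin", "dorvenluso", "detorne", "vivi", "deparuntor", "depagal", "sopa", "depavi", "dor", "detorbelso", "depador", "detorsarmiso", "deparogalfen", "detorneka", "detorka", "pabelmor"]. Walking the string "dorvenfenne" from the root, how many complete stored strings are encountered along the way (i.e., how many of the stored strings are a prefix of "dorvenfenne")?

2

Check each prefix of "dorvenfenne" against the stored set — each match is an end-marker on the path.
Prefixes of the query that are stored words: "dor", "dorvenfenne"
Count: 2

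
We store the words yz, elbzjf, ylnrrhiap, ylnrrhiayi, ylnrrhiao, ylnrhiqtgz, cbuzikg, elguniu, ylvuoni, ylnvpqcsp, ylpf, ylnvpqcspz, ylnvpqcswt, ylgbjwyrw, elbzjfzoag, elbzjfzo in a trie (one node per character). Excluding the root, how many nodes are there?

For each word, the new-node count is its length minus the longest prefix already in the trie:
  "yz" → 2 new (y, z)
  "elbzjf" → 6 new (e, l, b, z, j, f)
  "ylnrrhiap" → prefix "y" already present; 8 new (l, n, r, r, h, i, a, p)
  "ylnrrhiayi" → prefix "ylnrrhia" already present; 2 new (y, i)
  "ylnrrhiao" → prefix "ylnrrhia" already present; 1 new (o)
  "ylnrhiqtgz" → prefix "ylnr" already present; 6 new (h, i, q, t, g, z)
  "cbuzikg" → 7 new (c, b, u, z, i, k, g)
  "elguniu" → prefix "el" already present; 5 new (g, u, n, i, u)
  "ylvuoni" → prefix "yl" already present; 5 new (v, u, o, n, i)
  "ylnvpqcsp" → prefix "yln" already present; 6 new (v, p, q, c, s, p)
  "ylpf" → prefix "yl" already present; 2 new (p, f)
  "ylnvpqcspz" → prefix "ylnvpqcsp" already present; 1 new (z)
  "ylnvpqcswt" → prefix "ylnvpqcs" already present; 2 new (w, t)
  "ylgbjwyrw" → prefix "yl" already present; 7 new (g, b, j, w, y, r, w)
  "elbzjfzoag" → prefix "elbzjf" already present; 4 new (z, o, a, g)
  "elbzjfzo" → prefix "elbzjfzo" already present; 0 new (none)
Total nodes = 2 + 6 + 8 + 2 + 1 + 6 + 7 + 5 + 5 + 6 + 2 + 1 + 2 + 7 + 4 + 0 = 64

64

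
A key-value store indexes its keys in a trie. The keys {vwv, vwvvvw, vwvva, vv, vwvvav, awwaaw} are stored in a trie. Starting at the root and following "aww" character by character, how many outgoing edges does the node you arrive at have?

1

The children of the "aww" node are the distinct next characters among strings starting with "aww".
Distinct next characters after "aww": a.
That node has 1 child edge.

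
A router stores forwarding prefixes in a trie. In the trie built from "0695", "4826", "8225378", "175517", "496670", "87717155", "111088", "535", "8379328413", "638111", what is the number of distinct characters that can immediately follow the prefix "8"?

3

Walk "8" from the root, arriving at one node.
Characters that immediately follow "8" among the stored strings: {2, 3, 7}.
That node has 3 child edges.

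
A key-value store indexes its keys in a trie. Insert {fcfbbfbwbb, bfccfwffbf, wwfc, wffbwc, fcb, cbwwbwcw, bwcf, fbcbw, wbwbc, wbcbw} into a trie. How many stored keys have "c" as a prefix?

1

Traverse to the node for "c", then collect every word in that subtree.
Words under "c": cbwwbwcw
Count: 1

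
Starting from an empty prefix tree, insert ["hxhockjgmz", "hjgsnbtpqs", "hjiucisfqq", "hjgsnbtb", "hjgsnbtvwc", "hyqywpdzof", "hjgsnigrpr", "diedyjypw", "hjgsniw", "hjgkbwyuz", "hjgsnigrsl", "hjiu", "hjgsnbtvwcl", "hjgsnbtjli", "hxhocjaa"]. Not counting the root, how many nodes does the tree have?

70

For each word, the new-node count is its length minus the longest prefix already in the trie:
  "hxhockjgmz" → 10 new (h, x, h, o, c, k, j, g, m, z)
  "hjgsnbtpqs" → prefix "h" already present; 9 new (j, g, s, n, b, t, p, q, s)
  "hjiucisfqq" → prefix "hj" already present; 8 new (i, u, c, i, s, f, q, q)
  "hjgsnbtb" → prefix "hjgsnbt" already present; 1 new (b)
  "hjgsnbtvwc" → prefix "hjgsnbt" already present; 3 new (v, w, c)
  "hyqywpdzof" → prefix "h" already present; 9 new (y, q, y, w, p, d, z, o, f)
  "hjgsnigrpr" → prefix "hjgsn" already present; 5 new (i, g, r, p, r)
  "diedyjypw" → 9 new (d, i, e, d, y, j, y, p, w)
  "hjgsniw" → prefix "hjgsni" already present; 1 new (w)
  "hjgkbwyuz" → prefix "hjg" already present; 6 new (k, b, w, y, u, z)
  "hjgsnigrsl" → prefix "hjgsnigr" already present; 2 new (s, l)
  "hjiu" → prefix "hjiu" already present; 0 new (none)
  "hjgsnbtvwcl" → prefix "hjgsnbtvwc" already present; 1 new (l)
  "hjgsnbtjli" → prefix "hjgsnbt" already present; 3 new (j, l, i)
  "hxhocjaa" → prefix "hxhoc" already present; 3 new (j, a, a)
Total nodes = 10 + 9 + 8 + 1 + 3 + 9 + 5 + 9 + 1 + 6 + 2 + 0 + 1 + 3 + 3 = 70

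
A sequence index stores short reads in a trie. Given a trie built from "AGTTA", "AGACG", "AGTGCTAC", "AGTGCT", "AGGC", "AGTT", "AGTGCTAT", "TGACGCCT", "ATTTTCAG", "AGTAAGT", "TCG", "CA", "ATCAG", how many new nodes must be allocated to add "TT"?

"T" is already a path in the trie; the remaining "T" must be added.
New nodes needed: |"TT"| − 1 = 2 − 1 = 1.

1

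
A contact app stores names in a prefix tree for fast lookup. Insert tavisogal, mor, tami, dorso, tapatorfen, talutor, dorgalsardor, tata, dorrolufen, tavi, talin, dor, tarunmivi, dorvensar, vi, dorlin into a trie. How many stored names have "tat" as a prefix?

Filter for entries beginning with "tat":
Words under "tat": tata
Count: 1

1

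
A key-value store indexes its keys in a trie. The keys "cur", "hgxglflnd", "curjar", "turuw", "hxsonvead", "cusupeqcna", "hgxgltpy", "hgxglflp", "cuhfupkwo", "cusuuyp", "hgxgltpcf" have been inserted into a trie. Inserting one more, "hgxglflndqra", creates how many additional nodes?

3

Walking "hgxglflndqra" from the root, the first 9 characters ("hgxglflnd") follow existing edges; "q" is the first miss.
So 12 − 9 = 3 new nodes.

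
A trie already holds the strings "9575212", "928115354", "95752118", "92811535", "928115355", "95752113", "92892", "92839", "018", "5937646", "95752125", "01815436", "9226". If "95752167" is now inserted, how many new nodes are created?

2

The longest prefix of "95752167" already in the trie is "957521" (length 6).
New nodes needed: |"95752167"| − 6 = 8 − 6 = 2.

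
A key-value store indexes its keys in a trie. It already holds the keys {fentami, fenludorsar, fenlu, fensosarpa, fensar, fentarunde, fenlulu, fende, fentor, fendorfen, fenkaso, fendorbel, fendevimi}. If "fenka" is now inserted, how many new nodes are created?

0

Every character of "fenka" already lies on an existing path (it is a prefix of some stored word).
No new nodes are needed: 0.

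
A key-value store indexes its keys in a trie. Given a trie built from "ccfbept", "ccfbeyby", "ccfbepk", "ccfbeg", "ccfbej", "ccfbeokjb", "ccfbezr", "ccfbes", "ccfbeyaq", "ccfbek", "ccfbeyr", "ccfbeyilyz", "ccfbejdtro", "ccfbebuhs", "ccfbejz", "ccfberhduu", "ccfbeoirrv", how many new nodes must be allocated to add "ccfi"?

1

The longest prefix of "ccfi" already in the trie is "ccf" (length 3).
New nodes needed: |"ccfi"| − 3 = 4 − 3 = 1.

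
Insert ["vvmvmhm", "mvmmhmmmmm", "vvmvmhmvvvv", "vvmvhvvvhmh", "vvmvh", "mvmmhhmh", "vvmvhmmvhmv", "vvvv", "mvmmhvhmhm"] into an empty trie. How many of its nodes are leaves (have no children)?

Leaves are exactly the stored words that no other stored word extends.
Those words: "mvmmhhmh", "mvmmhmmmmm", "mvmmhvhmhm", "vvmvhmmvhmv", "vvmvhvvvhmh", "vvmvmhmvvvv", "vvvv"
Leaf count: 7

7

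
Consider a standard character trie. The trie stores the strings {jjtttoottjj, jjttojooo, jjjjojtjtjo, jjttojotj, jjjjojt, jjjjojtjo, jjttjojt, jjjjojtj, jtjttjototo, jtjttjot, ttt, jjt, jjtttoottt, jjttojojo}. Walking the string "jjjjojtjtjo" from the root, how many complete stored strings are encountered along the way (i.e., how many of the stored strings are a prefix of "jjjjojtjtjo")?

Check each prefix of "jjjjojtjtjo" against the stored set — each match is an end-marker on the path.
Prefixes of the query that are stored words: "jjjjojt", "jjjjojtj", "jjjjojtjtjo"
Count: 3

3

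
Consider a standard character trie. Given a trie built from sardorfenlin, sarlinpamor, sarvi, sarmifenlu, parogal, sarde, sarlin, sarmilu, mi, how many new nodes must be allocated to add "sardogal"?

"sardo" is already a path in the trie; the remaining "gal" must be added.
New nodes needed: |"sardogal"| − 5 = 8 − 5 = 3.

3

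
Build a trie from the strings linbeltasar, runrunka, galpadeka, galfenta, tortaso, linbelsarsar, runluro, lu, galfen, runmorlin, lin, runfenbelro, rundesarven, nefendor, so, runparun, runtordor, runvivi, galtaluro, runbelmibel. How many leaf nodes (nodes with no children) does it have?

18

A leaf is a node with no children — equivalently, the end of a word that is not a proper prefix of any other stored word.
Those words: "galfenta", "galpadeka", "galtaluro", "linbelsarsar", "linbeltasar", "lu", "nefendor", "runbelmibel", "rundesarven", "runfenbelro", "runluro", "runmorlin", "runparun", "runrunka", "runtordor", "runvivi", "so", "tortaso"
Leaf count: 18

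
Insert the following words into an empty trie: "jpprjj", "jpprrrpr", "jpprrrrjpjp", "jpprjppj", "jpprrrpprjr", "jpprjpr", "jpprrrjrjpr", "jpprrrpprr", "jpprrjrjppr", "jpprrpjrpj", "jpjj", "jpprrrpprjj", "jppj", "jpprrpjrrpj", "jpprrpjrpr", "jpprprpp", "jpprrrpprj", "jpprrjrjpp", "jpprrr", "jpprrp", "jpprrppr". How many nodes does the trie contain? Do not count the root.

Insert word by word; a character creates a node only if that edge doesn't already exist:
  "jpprjj" → 6 new (j, p, p, r, j, j)
  "jpprrrpr" → prefix "jppr" already present; 4 new (r, r, p, r)
  "jpprrrrjpjp" → prefix "jpprrr" already present; 5 new (r, j, p, j, p)
  "jpprjppj" → prefix "jpprj" already present; 3 new (p, p, j)
  "jpprrrpprjr" → prefix "jpprrrp" already present; 4 new (p, r, j, r)
  "jpprjpr" → prefix "jpprjp" already present; 1 new (r)
  "jpprrrjrjpr" → prefix "jpprrr" already present; 5 new (j, r, j, p, r)
  "jpprrrpprr" → prefix "jpprrrppr" already present; 1 new (r)
  "jpprrjrjppr" → prefix "jpprr" already present; 6 new (j, r, j, p, p, r)
  "jpprrpjrpj" → prefix "jpprr" already present; 5 new (p, j, r, p, j)
  "jpjj" → prefix "jp" already present; 2 new (j, j)
  "jpprrrpprjj" → prefix "jpprrrpprj" already present; 1 new (j)
  "jppj" → prefix "jpp" already present; 1 new (j)
  "jpprrpjrrpj" → prefix "jpprrpjr" already present; 3 new (r, p, j)
  "jpprrpjrpr" → prefix "jpprrpjrp" already present; 1 new (r)
  "jpprprpp" → prefix "jppr" already present; 4 new (p, r, p, p)
  "jpprrrpprj" → prefix "jpprrrpprj" already present; 0 new (none)
  "jpprrjrjpp" → prefix "jpprrjrjpp" already present; 0 new (none)
  "jpprrr" → prefix "jpprrr" already present; 0 new (none)
  "jpprrp" → prefix "jpprrp" already present; 0 new (none)
  "jpprrppr" → prefix "jpprrp" already present; 2 new (p, r)
Total nodes = 6 + 4 + 5 + 3 + 4 + 1 + 5 + 1 + 6 + 5 + 2 + 1 + 1 + 3 + 1 + 4 + 0 + 0 + 0 + 0 + 2 = 54

54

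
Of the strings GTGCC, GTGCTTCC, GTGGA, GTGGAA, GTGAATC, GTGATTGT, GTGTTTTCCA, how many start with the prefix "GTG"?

Filter for entries beginning with "GTG":
Matches: "GTGAATC", "GTGATTGT", "GTGCC", "GTGCTTCC", "GTGGA", "GTGGAA", "GTGTTTTCCA"
Count: 7

7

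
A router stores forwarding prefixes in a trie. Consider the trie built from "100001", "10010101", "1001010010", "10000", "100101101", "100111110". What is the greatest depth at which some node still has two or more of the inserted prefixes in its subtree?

7

Look for the deepest trie node that still has at least two words in its subtree.
e.g. "1001010010" and "10010101" share the prefix "1001010" of length 7; no pair shares a longer one.
Longest shared-prefix length: 7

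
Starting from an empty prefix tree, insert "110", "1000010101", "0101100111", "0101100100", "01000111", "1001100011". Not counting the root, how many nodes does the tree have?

36

Insert word by word; a character creates a node only if that edge doesn't already exist:
  "110" → 3 new (1, 1, 0)
  "1000010101" → prefix "1" already present; 9 new (0, 0, 0, 0, 1, 0, 1, 0, 1)
  "0101100111" → 10 new (0, 1, 0, 1, 1, 0, 0, 1, 1, 1)
  "0101100100" → prefix "01011001" already present; 2 new (0, 0)
  "01000111" → prefix "010" already present; 5 new (0, 0, 1, 1, 1)
  "1001100011" → prefix "100" already present; 7 new (1, 1, 0, 0, 0, 1, 1)
Total nodes = 3 + 9 + 10 + 2 + 5 + 7 = 36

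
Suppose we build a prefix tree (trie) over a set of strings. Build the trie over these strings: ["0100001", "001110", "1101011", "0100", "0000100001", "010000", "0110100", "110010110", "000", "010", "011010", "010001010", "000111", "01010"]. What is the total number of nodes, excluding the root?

For each word, the new-node count is its length minus the longest prefix already in the trie:
  "0100001" → 7 new (0, 1, 0, 0, 0, 0, 1)
  "001110" → prefix "0" already present; 5 new (0, 1, 1, 1, 0)
  "1101011" → 7 new (1, 1, 0, 1, 0, 1, 1)
  "0100" → prefix "0100" already present; 0 new (none)
  "0000100001" → prefix "00" already present; 8 new (0, 0, 1, 0, 0, 0, 0, 1)
  "010000" → prefix "010000" already present; 0 new (none)
  "0110100" → prefix "01" already present; 5 new (1, 0, 1, 0, 0)
  "110010110" → prefix "110" already present; 6 new (0, 1, 0, 1, 1, 0)
  "000" → prefix "000" already present; 0 new (none)
  "010" → prefix "010" already present; 0 new (none)
  "011010" → prefix "011010" already present; 0 new (none)
  "010001010" → prefix "01000" already present; 4 new (1, 0, 1, 0)
  "000111" → prefix "000" already present; 3 new (1, 1, 1)
  "01010" → prefix "010" already present; 2 new (1, 0)
Total nodes = 7 + 5 + 7 + 0 + 8 + 0 + 5 + 6 + 0 + 0 + 0 + 4 + 3 + 2 = 47

47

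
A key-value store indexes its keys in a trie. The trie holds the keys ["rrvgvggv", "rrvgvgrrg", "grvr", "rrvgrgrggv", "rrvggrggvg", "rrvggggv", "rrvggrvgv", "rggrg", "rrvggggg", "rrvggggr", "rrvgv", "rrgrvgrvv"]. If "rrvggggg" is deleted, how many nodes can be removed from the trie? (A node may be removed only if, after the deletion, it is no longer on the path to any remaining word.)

1

A node on "rrvggggg"'s path can go only if nothing else ends at it or branches off below it.
The suffix "g" (1 node) is used only by "rrvggggg"; the node for "rrvgggg" still has the child "v", so pruning stops there.
Nodes removed: 1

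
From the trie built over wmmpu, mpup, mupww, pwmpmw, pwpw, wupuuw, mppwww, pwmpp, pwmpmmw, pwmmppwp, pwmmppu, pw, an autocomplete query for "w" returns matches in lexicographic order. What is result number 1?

wmmpu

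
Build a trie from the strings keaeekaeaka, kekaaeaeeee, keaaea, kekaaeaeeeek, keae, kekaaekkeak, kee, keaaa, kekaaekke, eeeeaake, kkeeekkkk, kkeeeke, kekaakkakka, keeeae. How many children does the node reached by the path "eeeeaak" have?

1

Follow the path "eeeeaak" to its node, then look at its outgoing edges.
Characters that immediately follow "eeeeaak" among the stored strings: {e}.
That node has 1 child edge.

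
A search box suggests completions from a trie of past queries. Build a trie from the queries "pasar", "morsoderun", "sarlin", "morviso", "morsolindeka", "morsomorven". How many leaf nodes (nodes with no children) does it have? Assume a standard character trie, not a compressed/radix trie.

A leaf is a node with no children — equivalently, the end of a word that is not a proper prefix of any other stored word.
Those words: "morsoderun", "morsolindeka", "morsomorven", "morviso", "pasar", "sarlin"
Leaf count: 6

6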